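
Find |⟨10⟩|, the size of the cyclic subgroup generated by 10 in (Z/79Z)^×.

13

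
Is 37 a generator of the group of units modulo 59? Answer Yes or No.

Yes

φ(59) = 59 − 1 = 58 = 2 · 29.
It suffices to check that the order of 37 is not a proper divisor of 58: compute 37^(58/q) for q ∈ {2, 29}.
37^29 ≡ 58 (mod 59)  [q = 2: ≢ 1 ✓]
37^2 ≡ 12 (mod 59)  [q = 29: ≢ 1 ✓]
All checks pass, so 37 has order 58 and is a primitive root modulo 59.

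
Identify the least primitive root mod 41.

6

φ(41) = 41 − 1 = 40 = 2^3 · 5.
g is a primitive root iff g^(40/q) ≢ 1 (mod 41) for each prime q ∈ {2, 5}.
g = 2: 2^20 ≡ 1 — hits 1, so not a primitive root.
g = 3: 3^20 ≡ 40; 3^8 ≡ 1 — hits 1, so not a primitive root.
g = 4: 4^20 ≡ 1 — hits 1, so not a primitive root.
g = 5: 5^20 ≡ 1 — hits 1, so not a primitive root.
g = 6: 6^20 ≡ 40; 6^8 ≡ 10 — none is 1, so 6 is a primitive root.
So 6 is the smallest generator of (Z/41Z)^×.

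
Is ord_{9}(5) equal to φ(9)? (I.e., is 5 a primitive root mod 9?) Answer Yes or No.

Yes

φ(9) = φ(3^2) = 3·(3−1) = 6 = 2 · 3.
5 is a primitive root mod 9 iff 5^(φ(9)/q) ≢ 1 for every prime q | φ(9), i.e. q ∈ {2, 3}.
5^3 ≡ 8 (mod 9)  [q = 2: ≢ 1 ✓]
5^2 ≡ 7 (mod 9)  [q = 3: ≢ 1 ✓]
Every test exponent gives a nontrivial residue, hence 5 generates the full group.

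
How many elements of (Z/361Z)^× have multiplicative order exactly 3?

2

φ(361) = φ(19^2) = 19·(19−1) = 342 = 2 · 3^2 · 19.
Since (Z/361Z)^× is cyclic of order 342, the number of elements of order d is φ(d) when d | 342 and 0 otherwise.
3 | 342, and φ(3) = 3 − 1 = 2.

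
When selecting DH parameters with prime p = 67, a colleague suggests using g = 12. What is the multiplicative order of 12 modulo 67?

66

The order of 12 must divide φ(67) = 67 − 1 = 66 = 2 · 3 · 11.
Divisors of 66: 1, 2, 3, 6, 11, 22, 33, 66.
Evaluate successive powers at the divisors of 66:
12^1 ≡ 12
12^2 ≡ 10
12^3 ≡ 53
12^6 ≡ 62
12^11 ≡ 30
12^22 ≡ 29
12^33 ≡ 66
12^66 ≡ 1
Hence ord(12) = 66.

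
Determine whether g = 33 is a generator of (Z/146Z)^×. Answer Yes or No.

Yes

φ(146) = φ(2)·φ(73) = 1·72 = 72 = 2^3 · 3^2.
Test 33^(72/q) mod 146 for each prime factor q of 72:
33^36 ≡ 145 (mod 146)  [q = 2: ≢ 1 ✓]
33^24 ≡ 81 (mod 146)  [q = 3: ≢ 1 ✓]
All checks pass, so 33 has order 72 and is a primitive root modulo 146.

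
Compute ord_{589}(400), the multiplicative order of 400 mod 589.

15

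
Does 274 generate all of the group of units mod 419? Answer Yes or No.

φ(419) = 419 − 1 = 418 = 2 · 11 · 19.
Test 274^(418/q) mod 419 for each prime factor q of 418:
274^209 ≡ 418 (mod 419)  [q = 2: ≢ 1 ✓]
274^38 ≡ 129 (mod 419)  [q = 11: ≢ 1 ✓]
274^22 ≡ 136 (mod 419)  [q = 19: ≢ 1 ✓]
Every test exponent gives a nontrivial residue, hence 274 generates the full group.

Yes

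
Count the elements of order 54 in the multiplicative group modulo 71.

0

φ(71) = 71 − 1 = 70 = 2 · 5 · 7.
In a cyclic group of order 70, there are φ(d) elements of order d for each divisor d of 70, and zero for non-divisors.
Since 54 ∤ 70, the count is 0.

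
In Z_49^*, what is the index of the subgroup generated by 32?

2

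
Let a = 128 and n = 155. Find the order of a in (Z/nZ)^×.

20

The order of 128 must divide φ(155) = φ(5·31) = (5−1)·(31−1) = 4·30 = 120 = 2^3 · 3 · 5.
Divisors of 120: 1, 2, 3, 4, 5, 6, 8, 10, 12, 15, 20, 24, 30, 40, 60, 120.
Test each divisor d:
128^1 ≡ 128 (mod 155)
128^2 ≡ 109 (mod 155)
128^3 ≡ 2 (mod 155)
128^4 ≡ 101 (mod 155)
128^5 ≡ 63 (mod 155)
128^6 ≡ 4 (mod 155)
128^8 ≡ 126 (mod 155)
128^10 ≡ 94 (mod 155)
128^12 ≡ 16 (mod 155)
128^15 ≡ 32 (mod 155)
128^20 ≡ 1 (mod 155) ✓
Therefore the multiplicative order of 128 modulo 155 is 20.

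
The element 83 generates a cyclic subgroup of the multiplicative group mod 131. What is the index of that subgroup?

Since 83 ∈ (Z/131Z)^×, its order divides φ(131) = 131 − 1 = 130 = 2 · 5 · 13.
Divisors of 130: 1, 2, 5, 10, 13, 26, 65, 130.
Check 83^d mod 131 for each divisor in increasing order:
83^1 ≡ 83
83^2 ≡ 77
83^5 ≡ 71
83^10 ≡ 63
83^13 ≡ 70
83^26 ≡ 53
83^65 ≡ 130
83^130 ≡ 1
Thus |⟨83⟩| = ord(83) = 130.
Index = |(Z/131Z)^×| / |⟨83⟩| = 130 / 130 = 1.

1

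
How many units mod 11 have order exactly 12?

0

φ(11) = 11 − 1 = 10 = 2 · 5.
Since (Z/11Z)^× is cyclic of order 10, the number of elements of order d is φ(d) when d | 10 and 0 otherwise.
Since 12 ∤ 10, the count is 0.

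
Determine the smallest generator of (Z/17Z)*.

3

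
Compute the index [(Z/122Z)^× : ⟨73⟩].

Since 73 ∈ (Z/122Z)^×, its order divides φ(122) = φ(2)·φ(61) = 1·60 = 60 = 2^2 · 3 · 5.
Divisors of 60: 1, 2, 3, 4, 5, 6, 10, 12, 15, 20, 30, 60.
Compute 73^d (mod 122) for the divisors d until we hit 1:
73^1 ≡ 73
73^2 ≡ 83
73^3 ≡ 81
73^4 ≡ 57
73^5 ≡ 13
73^6 ≡ 95
73^10 ≡ 47
73^12 ≡ 119
73^15 ≡ 1
The order of 73 is 15, so the subgroup it generates has 15 elements.
[(Z/122Z)^× : ⟨73⟩] = 60/15 = 4.

4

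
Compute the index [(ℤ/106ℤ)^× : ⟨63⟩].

4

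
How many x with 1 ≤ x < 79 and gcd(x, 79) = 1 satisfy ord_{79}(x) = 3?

φ(79) = 79 − 1 = 78 = 2 · 3 · 13.
(Z/79Z)^× is cyclic (|G| = 78); a cyclic group of order m has exactly φ(d) elements of each order d | m, and none otherwise.
3 | 78, and φ(3) = 3 − 1 = 2.

2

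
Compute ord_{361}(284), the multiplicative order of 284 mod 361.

38

The order of 284 must divide φ(361) = φ(19^2) = 19·(19−1) = 342 = 2 · 3^2 · 19.
Divisors of 342: 1, 2, 3, 6, 9, 18, 19, 38, 57, 114, 171, 342.
Evaluate successive powers at the divisors of 342:
284^1 ≡ 284 (mod 361)
284^2 ≡ 153 (mod 361)
284^3 ≡ 132 (mod 361)
284^6 ≡ 96 (mod 361)
284^9 ≡ 37 (mod 361)
284^18 ≡ 286 (mod 361)
284^19 ≡ 360 (mod 361)
284^38 ≡ 1 (mod 361) ✓
The smallest such exponent is 38, so the order of 284 is 38.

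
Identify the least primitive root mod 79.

3

φ(79) = 79 − 1 = 78 = 2 · 3 · 13.
Test candidates g = 2, 3, … against the prime factors q ∈ {2, 3, 13} of φ(79): g is a generator iff g^(78/q) ≢ 1 for every such q.
g = 2: 2^39 ≡ 1 — hits 1, so not a primitive root.
g = 3: 3^39 ≡ 78; 3^26 ≡ 23; 3^6 ≡ 18 — none is 1, so 3 is a primitive root.
The smallest primitive root modulo 79 is 3.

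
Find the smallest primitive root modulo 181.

2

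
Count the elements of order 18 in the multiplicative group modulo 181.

φ(181) = 181 − 1 = 180 = 2^2 · 3^2 · 5.
Since (Z/181Z)^× is cyclic of order 180, the number of elements of order d is φ(d) when d | 180 and 0 otherwise.
18 = 2 · 3^2 divides 180, and φ(18) = 6.

6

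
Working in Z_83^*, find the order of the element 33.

41

Since 33 ∈ (Z/83Z)^×, its order divides φ(83) = 83 − 1 = 82 = 2 · 41.
Divisors of 82: 1, 2, 41, 82.
Evaluate successive powers at the divisors of 82:
33^1 ≡ 33
33^2 ≡ 10
33^41 ≡ 1
The smallest such exponent is 41, so the order of 33 is 41.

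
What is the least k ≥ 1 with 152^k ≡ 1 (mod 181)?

By Lagrange's theorem, ord_181(152) divides φ(181) = 181 − 1 = 180 = 2^2 · 3^2 · 5.
Divisors of 180: 1, 2, 3, 4, 5, 6, 9, 10, 12, 15, 18, 20, 30, 36, 45, 60, 90, 180.
Check 152^d mod 181 for each divisor in increasing order:
152^1 ≡ 152
152^2 ≡ 117
152^3 ≡ 46
152^4 ≡ 114
152^5 ≡ 133
152^6 ≡ 125
152^9 ≡ 139
152^10 ≡ 132
152^12 ≡ 59
152^15 ≡ 180
152^18 ≡ 135
152^20 ≡ 48
152^30 ≡ 1
So ord_181(152) = 30.

30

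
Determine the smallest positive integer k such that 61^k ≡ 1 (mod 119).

48

By Lagrange's theorem, ord_119(61) divides φ(119) = φ(7·17) = (7−1)·(17−1) = 6·16 = 96 = 2^5 · 3.
Divisors of 96: 1, 2, 3, 4, 6, 8, 12, 16, 24, 32, 48, 96.
Evaluate successive powers at the divisors of 96:
61^1 ≡ 61
61^2 ≡ 32
61^3 ≡ 48
61^4 ≡ 72
61^6 ≡ 43
61^8 ≡ 67
61^12 ≡ 64
61^16 ≡ 86
61^24 ≡ 50
61^32 ≡ 18
61^48 ≡ 1
The smallest such exponent is 48, so the order of 61 is 48.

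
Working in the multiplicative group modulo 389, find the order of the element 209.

194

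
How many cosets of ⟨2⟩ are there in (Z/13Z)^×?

1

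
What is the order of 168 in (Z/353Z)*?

22

Since 168 ∈ (Z/353Z)^×, its order divides φ(353) = 353 − 1 = 352 = 2^5 · 11.
Divisors of 352: 1, 2, 4, 8, 11, 16, 22, 32, 44, 88, 176, 352.
Test each divisor d:
168^1 ≡ 168 (mod 353)
168^2 ≡ 337 (mod 353)
168^4 ≡ 256 (mod 353)
168^8 ≡ 231 (mod 353)
168^11 ≡ 352 (mod 353)
168^16 ≡ 58 (mod 353)
168^22 ≡ 1 (mod 353) ✓
Hence ord(168) = 22.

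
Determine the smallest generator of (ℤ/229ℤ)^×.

φ(229) = 229 − 1 = 228 = 2^2 · 3 · 19.
g is a primitive root iff g^(228/q) ≢ 1 (mod 229) for each prime q ∈ {2, 3, 19}.
g = 2: 2^114 ≡ 228; 2^76 ≡ 1 — hits 1, so not a primitive root.
g = 3: 3^114 ≡ 1 — hits 1, so not a primitive root.
g = 4: 4^114 ≡ 1 — hits 1, so not a primitive root.
g = 5: 5^114 ≡ 1 — hits 1, so not a primitive root.
g = 6: 6^114 ≡ 228; 6^76 ≡ 134; 6^12 ≡ 165 — none is 1, so 6 is a primitive root.
The smallest primitive root modulo 229 is 6.

6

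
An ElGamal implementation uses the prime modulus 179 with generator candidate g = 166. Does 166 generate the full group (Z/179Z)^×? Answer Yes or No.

Yes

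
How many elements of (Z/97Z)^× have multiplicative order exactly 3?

2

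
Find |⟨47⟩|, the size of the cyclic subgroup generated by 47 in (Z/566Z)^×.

282

ord(47) | φ(566) = φ(2)·φ(283) = 1·282 = 282 = 2 · 3 · 47.
Divisors of 282: 1, 2, 3, 6, 47, 94, 141, 282.
Check 47^d mod 566 for each divisor in increasing order:
47^1 ≡ 47 (mod 566)
47^2 ≡ 511 (mod 566)
47^3 ≡ 245 (mod 566)
47^6 ≡ 29 (mod 566)
47^47 ≡ 45 (mod 566)
47^94 ≡ 327 (mod 566)
47^141 ≡ 565 (mod 566)
47^282 ≡ 1 (mod 566) ✓
So ord_566(47) = 282.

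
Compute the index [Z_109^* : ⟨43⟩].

6

By Lagrange's theorem, ord_109(43) divides φ(109) = 109 − 1 = 108 = 2^2 · 3^3.
Divisors of 108: 1, 2, 3, 4, 6, 9, 12, 18, 27, 36, 54, 108.
Evaluate successive powers at the divisors of 108:
43^1 ≡ 43
43^2 ≡ 105
43^3 ≡ 46
43^4 ≡ 16
43^6 ≡ 45
43^9 ≡ 108
43^12 ≡ 63
43^18 ≡ 1
The order of 43 is 18, so the subgroup it generates has 18 elements.
The index is φ(109) / ord(43) = 108 / 18 = 6.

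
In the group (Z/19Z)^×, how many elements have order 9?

6

φ(19) = 19 − 1 = 18 = 2 · 3^2.
Since (Z/19Z)^× is cyclic of order 18, the number of elements of order d is φ(d) when d | 18 and 0 otherwise.
9 = 3^2 divides 18, and φ(9) = 6.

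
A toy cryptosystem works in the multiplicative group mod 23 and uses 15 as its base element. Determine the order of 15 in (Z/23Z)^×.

22

By Lagrange's theorem, ord_23(15) divides φ(23) = 23 − 1 = 22 = 2 · 11.
Divisors of 22: 1, 2, 11, 22.
Compute 15^d (mod 23) for the divisors d until we hit 1:
15^1 ≡ 15 (mod 23)
15^2 ≡ 18 (mod 23)
15^11 ≡ 22 (mod 23)
15^22 ≡ 1 (mod 23) ✓
Therefore the multiplicative order of 15 modulo 23 is 22.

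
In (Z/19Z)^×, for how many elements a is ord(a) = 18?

6

φ(19) = 19 − 1 = 18 = 2 · 3^2.
(Z/19Z)^× is cyclic (|G| = 18); a cyclic group of order m has exactly φ(d) elements of each order d | m, and none otherwise.
18 = 2 · 3^2 divides 18, and φ(18) = 6.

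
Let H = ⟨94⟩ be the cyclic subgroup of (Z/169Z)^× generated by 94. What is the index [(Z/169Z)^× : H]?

4

ord(94) | φ(169) = φ(13^2) = 13·(13−1) = 156 = 2^2 · 3 · 13.
Divisors of 156: 1, 2, 3, 4, 6, 12, 13, 26, 39, 52, 78, 156.
Compute 94^d (mod 169) for the divisors d until we hit 1:
94^1 ≡ 94 (mod 169)
94^2 ≡ 48 (mod 169)
94^3 ≡ 118 (mod 169)
94^4 ≡ 107 (mod 169)
94^6 ≡ 66 (mod 169)
94^12 ≡ 131 (mod 169)
94^13 ≡ 146 (mod 169)
94^26 ≡ 22 (mod 169)
94^39 ≡ 1 (mod 169) ✓
The order of 94 is 39, so the subgroup it generates has 39 elements.
[(Z/169Z)^× : ⟨94⟩] = 156/39 = 4.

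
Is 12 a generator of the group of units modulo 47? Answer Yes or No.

φ(47) = 47 − 1 = 46 = 2 · 23.
An element g generates (Z/47Z)^× iff g^(46/q) ≢ 1 (mod 47) for each prime q ∈ {2, 23}.
12^23 ≡ 1 (mod 47)  [q = 2: ≡ 1 ✗]
12^2 ≡ 3 (mod 47)  [q = 23: ≢ 1 ✓]
12^23 ≡ 1 shows ord(12) | 23, strictly less than φ(47); not a primitive root.

No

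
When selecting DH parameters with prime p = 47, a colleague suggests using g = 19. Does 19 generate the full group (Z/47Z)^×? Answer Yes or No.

φ(47) = 47 − 1 = 46 = 2 · 23.
It suffices to check that the order of 19 is not a proper divisor of 46: compute 19^(46/q) for q ∈ {2, 23}.
19^23 ≡ 46 (mod 47)  [q = 2: ≢ 1 ✓]
19^2 ≡ 32 (mod 47)  [q = 23: ≢ 1 ✓]
None equal 1, so ord_47(19) = 46: 19 is a primitive root.

Yes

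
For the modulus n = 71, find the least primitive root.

7

φ(71) = 71 − 1 = 70 = 2 · 5 · 7.
Test candidates g = 2, 3, … against the prime factors q ∈ {2, 5, 7} of φ(71): g is a generator iff g^(70/q) ≢ 1 for every such q.
g = 2: 2^35 ≡ 1 — hits 1, so not a primitive root.
g = 3: 3^35 ≡ 1 — hits 1, so not a primitive root.
g = 4: 4^35 ≡ 1 — hits 1, so not a primitive root.
g = 5: 5^35 ≡ 1 — hits 1, so not a primitive root.
g = 6: 6^35 ≡ 1 — hits 1, so not a primitive root.
g = 7: 7^35 ≡ 70; 7^14 ≡ 54; 7^10 ≡ 45 — none is 1, so 7 is a primitive root.
The smallest primitive root modulo 71 is 7.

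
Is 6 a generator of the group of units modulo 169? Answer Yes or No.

Yes

φ(169) = φ(13^2) = 13·(13−1) = 156 = 2^2 · 3 · 13.
6 is a primitive root mod 169 iff 6^(φ(169)/q) ≢ 1 for every prime q | φ(169), i.e. q ∈ {2, 3, 13}.
6^78 ≡ 168 (mod 169)  [q = 2: ≢ 1 ✓]
6^52 ≡ 22 (mod 169)  [q = 3: ≢ 1 ✓]
6^12 ≡ 144 (mod 169)  [q = 13: ≢ 1 ✓]
None equal 1, so ord_169(6) = 156: 6 is a primitive root.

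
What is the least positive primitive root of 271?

φ(271) = 271 − 1 = 270 = 2 · 3^3 · 5.
g is a primitive root iff g^(270/q) ≢ 1 (mod 271) for each prime q ∈ {2, 3, 5}.
g = 2: 2^135 ≡ 1 — hits 1, so not a primitive root.
g = 3: 3^135 ≡ 270; 3^90 ≡ 1 — hits 1, so not a primitive root.
g = 4: 4^135 ≡ 1 — hits 1, so not a primitive root.
g = 5: 5^135 ≡ 1 — hits 1, so not a primitive root.
g = 6: 6^135 ≡ 270; 6^90 ≡ 242; 6^54 ≡ 10 — none is 1, so 6 is a primitive root.
So 6 is the smallest generator of (Z/271Z)^×.

6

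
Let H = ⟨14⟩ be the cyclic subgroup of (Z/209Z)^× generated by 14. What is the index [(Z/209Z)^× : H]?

2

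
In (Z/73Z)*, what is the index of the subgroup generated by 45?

The order of 45 must divide φ(73) = 73 − 1 = 72 = 2^3 · 3^2.
Divisors of 72: 1, 2, 3, 4, 6, 8, 9, 12, 18, 24, 36, 72.
Check 45^d mod 73 for each divisor in increasing order:
45^1 ≡ 45 (mod 73)
45^2 ≡ 54 (mod 73)
45^3 ≡ 21 (mod 73)
45^4 ≡ 69 (mod 73)
45^6 ≡ 3 (mod 73)
45^8 ≡ 16 (mod 73)
45^9 ≡ 63 (mod 73)
45^12 ≡ 9 (mod 73)
45^18 ≡ 27 (mod 73)
45^24 ≡ 8 (mod 73)
45^36 ≡ 72 (mod 73)
45^72 ≡ 1 (mod 73) ✓
The order of 45 is 72, so the subgroup it generates has 72 elements.
[(Z/73Z)^× : ⟨45⟩] = 72/72 = 1.

1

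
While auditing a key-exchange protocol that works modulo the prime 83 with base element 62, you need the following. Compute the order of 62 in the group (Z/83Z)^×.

82

By Lagrange's theorem, ord_83(62) divides φ(83) = 83 − 1 = 82 = 2 · 41.
Divisors of 82: 1, 2, 41, 82.
Compute 62^d (mod 83) for the divisors d until we hit 1:
62^1 ≡ 62
62^2 ≡ 26
62^41 ≡ 82
62^82 ≡ 1
The smallest such exponent is 82, so the order of 62 is 82.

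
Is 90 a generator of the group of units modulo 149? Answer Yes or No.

φ(149) = 149 − 1 = 148 = 2^2 · 37.
It suffices to check that the order of 90 is not a proper divisor of 148: compute 90^(148/q) for q ∈ {2, 37}.
90^74 ≡ 148 (mod 149)  [q = 2: ≢ 1 ✓]
90^4 ≡ 85 (mod 149)  [q = 37: ≢ 1 ✓]
Every test exponent gives a nontrivial residue, hence 90 generates the full group.

Yes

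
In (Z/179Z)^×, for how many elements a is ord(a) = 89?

88

φ(179) = 179 − 1 = 178 = 2 · 89.
In a cyclic group of order 178, there are φ(d) elements of order d for each divisor d of 178, and zero for non-divisors.
89 | 178, and φ(89) = 89 − 1 = 88.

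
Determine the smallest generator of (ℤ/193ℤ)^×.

φ(193) = 193 − 1 = 192 = 2^6 · 3.
Test candidates g = 2, 3, … against the prime factors q ∈ {2, 3} of φ(193): g is a generator iff g^(192/q) ≢ 1 for every such q.
g = 2: 2^96 ≡ 1 — hits 1, so not a primitive root.
g = 3: 3^96 ≡ 1 — hits 1, so not a primitive root.
g = 4: 4^96 ≡ 1 — hits 1, so not a primitive root.
g = 5: 5^96 ≡ 192; 5^64 ≡ 84 — none is 1, so 5 is a primitive root.
The smallest primitive root modulo 193 is 5.

5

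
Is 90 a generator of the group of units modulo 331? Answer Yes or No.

Yes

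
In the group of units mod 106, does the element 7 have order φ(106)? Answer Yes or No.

φ(106) = φ(2)·φ(53) = 1·52 = 52 = 2^2 · 13.
An element g generates (Z/106Z)^× iff g^(52/q) ≢ 1 (mod 106) for each prime q ∈ {2, 13}.
7^26 ≡ 1 (mod 106)  [q = 2: ≡ 1 ✗]
7^4 ≡ 69 (mod 106)  [q = 13: ≢ 1 ✓]
The check at q = 2 fails, so 7 generates a proper subgroup.

No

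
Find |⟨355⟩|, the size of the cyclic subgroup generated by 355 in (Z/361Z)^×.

342

Since 355 ∈ (Z/361Z)^×, its order divides φ(361) = φ(19^2) = 19·(19−1) = 342 = 2 · 3^2 · 19.
Divisors of 342: 1, 2, 3, 6, 9, 18, 19, 38, 57, 114, 171, 342.
Compute 355^d (mod 361) for the divisors d until we hit 1:
355^1 ≡ 355 (mod 361)
355^2 ≡ 36 (mod 361)
355^3 ≡ 145 (mod 361)
355^6 ≡ 87 (mod 361)
355^9 ≡ 341 (mod 361)
355^18 ≡ 39 (mod 361)
355^19 ≡ 127 (mod 361)
355^38 ≡ 245 (mod 361)
355^57 ≡ 69 (mod 361)
355^114 ≡ 68 (mod 361)
355^171 ≡ 360 (mod 361)
355^342 ≡ 1 (mod 361) ✓
Hence ord(355) = 342.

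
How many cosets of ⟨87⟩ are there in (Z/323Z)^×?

12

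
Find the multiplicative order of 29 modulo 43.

The order of 29 must divide φ(43) = 43 − 1 = 42 = 2 · 3 · 7.
Divisors of 42: 1, 2, 3, 6, 7, 14, 21, 42.
Evaluate successive powers at the divisors of 42:
29^1 ≡ 29 (mod 43)
29^2 ≡ 24 (mod 43)
29^3 ≡ 8 (mod 43)
29^6 ≡ 21 (mod 43)
29^7 ≡ 7 (mod 43)
29^14 ≡ 6 (mod 43)
29^21 ≡ 42 (mod 43)
29^42 ≡ 1 (mod 43) ✓
The smallest such exponent is 42, so the order of 29 is 42.

42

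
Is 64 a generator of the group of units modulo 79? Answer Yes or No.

No

φ(79) = 79 − 1 = 78 = 2 · 3 · 13.
64 is a primitive root mod 79 iff 64^(φ(79)/q) ≢ 1 for every prime q | φ(79), i.e. q ∈ {2, 3, 13}.
64^39 ≡ 1 (mod 79)  [q = 2: ≡ 1 ✗]
64^26 ≡ 1 (mod 79)  [q = 3: ≡ 1 ✗]
64^6 ≡ 10 (mod 79)  [q = 13: ≢ 1 ✓]
The check at q = 2 fails, so 64 generates a proper subgroup.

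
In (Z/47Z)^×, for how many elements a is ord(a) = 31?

0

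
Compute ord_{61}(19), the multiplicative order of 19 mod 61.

The order of 19 must divide φ(61) = 61 − 1 = 60 = 2^2 · 3 · 5.
Divisors of 60: 1, 2, 3, 4, 5, 6, 10, 12, 15, 20, 30, 60.
Test each divisor d:
19^1 ≡ 19 (mod 61)
19^2 ≡ 56 (mod 61)
19^3 ≡ 27 (mod 61)
19^4 ≡ 25 (mod 61)
19^5 ≡ 48 (mod 61)
19^6 ≡ 58 (mod 61)
19^10 ≡ 47 (mod 61)
19^12 ≡ 9 (mod 61)
19^15 ≡ 60 (mod 61)
19^20 ≡ 13 (mod 61)
19^30 ≡ 1 (mod 61) ✓
The smallest such exponent is 30, so the order of 19 is 30.

30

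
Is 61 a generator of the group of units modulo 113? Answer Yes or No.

No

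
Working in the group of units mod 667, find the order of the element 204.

22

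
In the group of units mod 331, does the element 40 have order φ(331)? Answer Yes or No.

φ(331) = 331 − 1 = 330 = 2 · 3 · 5 · 11.
Test 40^(330/q) mod 331 for each prime factor q of 330:
40^165 ≡ 330 (mod 331)  [q = 2: ≢ 1 ✓]
40^110 ≡ 31 (mod 331)  [q = 3: ≢ 1 ✓]
40^66 ≡ 150 (mod 331)  [q = 5: ≢ 1 ✓]
40^30 ≡ 180 (mod 331)  [q = 11: ≢ 1 ✓]
None equal 1, so ord_331(40) = 330: 40 is a primitive root.

Yes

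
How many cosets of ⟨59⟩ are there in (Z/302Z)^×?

30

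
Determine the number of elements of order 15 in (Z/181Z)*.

φ(181) = 181 − 1 = 180 = 2^2 · 3^2 · 5.
In a cyclic group of order 180, there are φ(d) elements of order d for each divisor d of 180, and zero for non-divisors.
15 = 3 · 5 divides 180, and φ(15) = 8.

8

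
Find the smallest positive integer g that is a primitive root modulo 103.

φ(103) = 103 − 1 = 102 = 2 · 3 · 17.
g is a primitive root iff g^(102/q) ≢ 1 (mod 103) for each prime q ∈ {2, 3, 17}.
g = 2: 2^51 ≡ 1 — hits 1, so not a primitive root.
g = 3: 3^51 ≡ 102; 3^34 ≡ 1 — hits 1, so not a primitive root.
g = 4: 4^51 ≡ 1 — hits 1, so not a primitive root.
g = 5: 5^51 ≡ 102; 5^34 ≡ 56; 5^6 ≡ 72 — none is 1, so 5 is a primitive root.
So 5 is the smallest generator of (Z/103Z)^×.

5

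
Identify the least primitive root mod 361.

2

φ(361) = φ(19^2) = 19·(19−1) = 342 = 2 · 3^2 · 19.
Test candidates g = 2, 3, … against the prime factors q ∈ {2, 3, 19} of φ(361): g is a generator iff g^(342/q) ≢ 1 for every such q.
g = 2: 2^171 ≡ 360; 2^114 ≡ 292; 2^18 ≡ 58 — none is 1, so 2 is a primitive root.
So 2 is the smallest generator of (Z/361Z)^×.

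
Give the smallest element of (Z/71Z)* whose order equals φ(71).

φ(71) = 71 − 1 = 70 = 2 · 5 · 7.
g is a primitive root iff g^(70/q) ≢ 1 (mod 71) for each prime q ∈ {2, 5, 7}.
g = 2: 2^35 ≡ 1 — hits 1, so not a primitive root.
g = 3: 3^35 ≡ 1 — hits 1, so not a primitive root.
g = 4: 4^35 ≡ 1 — hits 1, so not a primitive root.
g = 5: 5^35 ≡ 1 — hits 1, so not a primitive root.
g = 6: 6^35 ≡ 1 — hits 1, so not a primitive root.
g = 7: 7^35 ≡ 70; 7^14 ≡ 54; 7^10 ≡ 45 — none is 1, so 7 is a primitive root.
So 7 is the smallest generator of (Z/71Z)^×.

7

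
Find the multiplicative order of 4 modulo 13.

By Lagrange's theorem, ord_13(4) divides φ(13) = 13 − 1 = 12 = 2^2 · 3.
Divisors of 12: 1, 2, 3, 4, 6, 12.
Test each divisor d:
4^1 ≡ 4 (mod 13)
4^2 ≡ 3 (mod 13)
4^3 ≡ 12 (mod 13)
4^4 ≡ 9 (mod 13)
4^6 ≡ 1 (mod 13) ✓
Therefore the multiplicative order of 4 modulo 13 is 6.

6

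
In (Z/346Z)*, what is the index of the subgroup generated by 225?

4

The order of 225 must divide φ(346) = φ(2)·φ(173) = 1·172 = 172 = 2^2 · 43.
Divisors of 172: 1, 2, 4, 43, 86, 172.
Test each divisor d:
225^1 ≡ 225 (mod 346)
225^2 ≡ 109 (mod 346)
225^4 ≡ 117 (mod 346)
225^43 ≡ 1 (mod 346) ✓
So ord_346(225) = 43, hence |⟨225⟩| = 43.
Index = |(Z/346Z)^×| / |⟨225⟩| = 172 / 43 = 4.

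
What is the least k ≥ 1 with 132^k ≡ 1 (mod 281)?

ord(132) | φ(281) = 281 − 1 = 280 = 2^3 · 5 · 7.
Divisors of 280: 1, 2, 4, 5, 7, 8, 10, 14, 20, 28, 35, 40, 56, 70, 140, 280.
Compute 132^d (mod 281) for the divisors d until we hit 1:
132^1 ≡ 132
132^2 ≡ 2
132^4 ≡ 4
132^5 ≡ 247
132^7 ≡ 213
132^8 ≡ 16
132^10 ≡ 32
132^14 ≡ 128
132^20 ≡ 181
132^28 ≡ 86
132^35 ≡ 53
132^40 ≡ 165
132^56 ≡ 90
132^70 ≡ 280
132^140 ≡ 1
The smallest such exponent is 140, so the order of 132 is 140.

140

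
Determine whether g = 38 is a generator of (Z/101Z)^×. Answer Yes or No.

Yes

φ(101) = 101 − 1 = 100 = 2^2 · 5^2.
An element g generates (Z/101Z)^× iff g^(100/q) ≢ 1 (mod 101) for each prime q ∈ {2, 5}.
38^50 ≡ 100 (mod 101)  [q = 2: ≢ 1 ✓]
38^20 ≡ 36 (mod 101)  [q = 5: ≢ 1 ✓]
None equal 1, so ord_101(38) = 100: 38 is a primitive root.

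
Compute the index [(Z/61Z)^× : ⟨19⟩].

2

By Lagrange's theorem, ord_61(19) divides φ(61) = 61 − 1 = 60 = 2^2 · 3 · 5.
Divisors of 60: 1, 2, 3, 4, 5, 6, 10, 12, 15, 20, 30, 60.
Compute 19^d (mod 61) for the divisors d until we hit 1:
19^1 ≡ 19 (mod 61)
19^2 ≡ 56 (mod 61)
19^3 ≡ 27 (mod 61)
19^4 ≡ 25 (mod 61)
19^5 ≡ 48 (mod 61)
19^6 ≡ 58 (mod 61)
19^10 ≡ 47 (mod 61)
19^12 ≡ 9 (mod 61)
19^15 ≡ 60 (mod 61)
19^20 ≡ 13 (mod 61)
19^30 ≡ 1 (mod 61) ✓
So ord_61(19) = 30, hence |⟨19⟩| = 30.
The index is φ(61) / ord(19) = 60 / 30 = 2.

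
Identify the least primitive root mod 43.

3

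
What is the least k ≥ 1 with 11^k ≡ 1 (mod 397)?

The order of 11 must divide φ(397) = 397 − 1 = 396 = 2^2 · 3^2 · 11.
Divisors of 396: 1, 2, 3, 4, 6, 9, 11, 12, 18, 22, 33, 36, 44, 66, 99, 132, 198, 396.
Check 11^d mod 397 for each divisor in increasing order:
11^1 ≡ 11 (mod 397)
11^2 ≡ 121 (mod 397)
11^3 ≡ 140 (mod 397)
11^4 ≡ 349 (mod 397)
11^6 ≡ 147 (mod 397)
11^9 ≡ 333 (mod 397)
11^11 ≡ 196 (mod 397)
11^12 ≡ 171 (mod 397)
11^18 ≡ 126 (mod 397)
11^22 ≡ 304 (mod 397)
11^33 ≡ 34 (mod 397)
11^36 ≡ 393 (mod 397)
11^44 ≡ 312 (mod 397)
11^66 ≡ 362 (mod 397)
11^99 ≡ 1 (mod 397) ✓
The smallest such exponent is 99, so the order of 11 is 99.

99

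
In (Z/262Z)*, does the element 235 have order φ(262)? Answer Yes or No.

Yes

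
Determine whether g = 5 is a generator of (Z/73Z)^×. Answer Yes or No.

φ(73) = 73 − 1 = 72 = 2^3 · 3^2.
It suffices to check that the order of 5 is not a proper divisor of 72: compute 5^(72/q) for q ∈ {2, 3}.
5^36 ≡ 72 (mod 73)  [q = 2: ≢ 1 ✓]
5^24 ≡ 8 (mod 73)  [q = 3: ≢ 1 ✓]
Every test exponent gives a nontrivial residue, hence 5 generates the full group.

Yes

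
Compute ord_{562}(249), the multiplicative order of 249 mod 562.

By Lagrange's theorem, ord_562(249) divides φ(562) = φ(2)·φ(281) = 1·280 = 280 = 2^3 · 5 · 7.
Divisors of 280: 1, 2, 4, 5, 7, 8, 10, 14, 20, 28, 35, 40, 56, 70, 140, 280.
Evaluate successive powers at the divisors of 280:
249^1 ≡ 249
249^2 ≡ 181
249^4 ≡ 165
249^5 ≡ 59
249^7 ≡ 1
The smallest such exponent is 7, so the order of 249 is 7.

7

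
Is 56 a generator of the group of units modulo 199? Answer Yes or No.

No

φ(199) = 199 − 1 = 198 = 2 · 3^2 · 11.
56 is a primitive root mod 199 iff 56^(φ(199)/q) ≢ 1 for every prime q | φ(199), i.e. q ∈ {2, 3, 11}.
56^99 ≡ 1 (mod 199)  [q = 2: ≡ 1 ✗]
56^66 ≡ 106 (mod 199)  [q = 3: ≢ 1 ✓]
56^18 ≡ 114 (mod 199)  [q = 11: ≢ 1 ✓]
The check at q = 2 fails, so 56 generates a proper subgroup.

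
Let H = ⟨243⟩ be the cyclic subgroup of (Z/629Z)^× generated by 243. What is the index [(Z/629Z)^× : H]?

4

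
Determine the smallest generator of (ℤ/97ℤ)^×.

5

φ(97) = 97 − 1 = 96 = 2^5 · 3.
Test candidates g = 2, 3, … against the prime factors q ∈ {2, 3} of φ(97): g is a generator iff g^(96/q) ≢ 1 for every such q.
g = 2: 2^48 ≡ 1 — hits 1, so not a primitive root.
g = 3: 3^48 ≡ 1 — hits 1, so not a primitive root.
g = 4: 4^48 ≡ 1 — hits 1, so not a primitive root.
g = 5: 5^48 ≡ 96; 5^32 ≡ 35 — none is 1, so 5 is a primitive root.
The smallest primitive root modulo 97 is 5.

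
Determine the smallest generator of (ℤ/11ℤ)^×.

2

φ(11) = 11 − 1 = 10 = 2 · 5.
g is a primitive root iff g^(10/q) ≢ 1 (mod 11) for each prime q ∈ {2, 5}.
g = 2: 2^5 ≡ 10; 2^2 ≡ 4 — none is 1, so 2 is a primitive root.
Hence the least primitive root of 11 is 2.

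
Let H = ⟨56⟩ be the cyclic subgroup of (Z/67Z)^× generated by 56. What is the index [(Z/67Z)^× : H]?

ord(56) | φ(67) = 67 − 1 = 66 = 2 · 3 · 11.
Divisors of 66: 1, 2, 3, 6, 11, 22, 33, 66.
Test each divisor d:
56^1 ≡ 56 (mod 67)
56^2 ≡ 54 (mod 67)
56^3 ≡ 9 (mod 67)
56^6 ≡ 14 (mod 67)
56^11 ≡ 37 (mod 67)
56^22 ≡ 29 (mod 67)
56^33 ≡ 1 (mod 67) ✓
Thus |⟨56⟩| = ord(56) = 33.
Index = |(Z/67Z)^×| / |⟨56⟩| = 66 / 33 = 2.

2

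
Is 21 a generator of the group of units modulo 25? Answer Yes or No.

No

φ(25) = φ(5^2) = 5·(5−1) = 20 = 2^2 · 5.
An element g generates (Z/25Z)^× iff g^(20/q) ≢ 1 (mod 25) for each prime q ∈ {2, 5}.
21^10 ≡ 1 (mod 25)  [q = 2: ≡ 1 ✗]
21^4 ≡ 6 (mod 25)  [q = 5: ≢ 1 ✓]
21^10 ≡ 1 shows ord(21) | 10, strictly less than φ(25); not a primitive root.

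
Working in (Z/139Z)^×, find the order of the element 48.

46

ord(48) | φ(139) = 139 − 1 = 138 = 2 · 3 · 23.
Divisors of 138: 1, 2, 3, 6, 23, 46, 69, 138.
Check 48^d mod 139 for each divisor in increasing order:
48^1 ≡ 48 (mod 139)
48^2 ≡ 80 (mod 139)
48^3 ≡ 87 (mod 139)
48^6 ≡ 63 (mod 139)
48^23 ≡ 138 (mod 139)
48^46 ≡ 1 (mod 139) ✓
So ord_139(48) = 46.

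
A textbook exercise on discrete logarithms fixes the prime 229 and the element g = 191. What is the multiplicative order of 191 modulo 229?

228

The order of 191 must divide φ(229) = 229 − 1 = 228 = 2^2 · 3 · 19.
Divisors of 228: 1, 2, 3, 4, 6, 12, 19, 38, 57, 76, 114, 228.
Test each divisor d:
191^1 ≡ 191
191^2 ≡ 70
191^3 ≡ 88
191^4 ≡ 91
191^6 ≡ 187
191^12 ≡ 161
191^19 ≡ 18
191^38 ≡ 95
191^57 ≡ 107
191^76 ≡ 94
191^114 ≡ 228
191^228 ≡ 1
So ord_229(191) = 228.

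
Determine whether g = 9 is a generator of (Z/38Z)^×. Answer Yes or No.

φ(38) = φ(2)·φ(19) = 1·18 = 18 = 2 · 3^2.
It suffices to check that the order of 9 is not a proper divisor of 18: compute 9^(18/q) for q ∈ {2, 3}.
9^9 ≡ 1 (mod 38)  [q = 2: ≡ 1 ✗]
9^6 ≡ 11 (mod 38)  [q = 3: ≢ 1 ✓]
Since 9^9 ≡ 1, the order of 9 divides 9 < 18, so 9 is not a primitive root.

No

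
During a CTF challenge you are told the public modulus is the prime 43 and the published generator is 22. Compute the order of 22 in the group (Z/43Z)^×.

14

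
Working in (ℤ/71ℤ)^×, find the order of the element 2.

ord(2) | φ(71) = 71 − 1 = 70 = 2 · 5 · 7.
Divisors of 70: 1, 2, 5, 7, 10, 14, 35, 70.
Check 2^d mod 71 for each divisor in increasing order:
2^1 ≡ 2
2^2 ≡ 4
2^5 ≡ 32
2^7 ≡ 57
2^10 ≡ 30
2^14 ≡ 54
2^35 ≡ 1
So ord_71(2) = 35.

35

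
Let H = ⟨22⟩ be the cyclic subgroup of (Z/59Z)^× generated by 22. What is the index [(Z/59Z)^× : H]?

2

The order of 22 must divide φ(59) = 59 − 1 = 58 = 2 · 29.
Divisors of 58: 1, 2, 29, 58.
Compute 22^d (mod 59) for the divisors d until we hit 1:
22^1 ≡ 22 (mod 59)
22^2 ≡ 12 (mod 59)
22^29 ≡ 1 (mod 59) ✓
So ord_59(22) = 29, hence |⟨22⟩| = 29.
Index = |(Z/59Z)^×| / |⟨22⟩| = 58 / 29 = 2.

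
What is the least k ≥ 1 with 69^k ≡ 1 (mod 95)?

The order of 69 must divide φ(95) = φ(5·19) = (5−1)·(19−1) = 4·18 = 72 = 2^3 · 3^2.
Divisors of 72: 1, 2, 3, 4, 6, 8, 9, 12, 18, 24, 36, 72.
Compute 69^d (mod 95) for the divisors d until we hit 1:
69^1 ≡ 69
69^2 ≡ 11
69^3 ≡ 94
69^4 ≡ 26
69^6 ≡ 1
So ord_95(69) = 6.

6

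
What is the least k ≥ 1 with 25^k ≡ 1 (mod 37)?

18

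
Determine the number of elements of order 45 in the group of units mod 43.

0

φ(43) = 43 − 1 = 42 = 2 · 3 · 7.
(Z/43Z)^× is cyclic (|G| = 42); a cyclic group of order m has exactly φ(d) elements of each order d | m, and none otherwise.
Since 45 ∤ 42, the count is 0.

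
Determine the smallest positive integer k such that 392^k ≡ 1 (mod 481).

36

By Lagrange's theorem, ord_481(392) divides φ(481) = φ(13·37) = (13−1)·(37−1) = 12·36 = 432 = 2^4 · 3^3.
Divisors of 432: 1, 2, 3, 4, 6, 8, 9, 12, 16, 18, 24, 27, 36, 48, 54, 72, 108, 144, 216, 432.
Compute 392^d (mod 481) for the divisors d until we hit 1:
392^1 ≡ 392 (mod 481)
392^2 ≡ 225 (mod 481)
392^3 ≡ 177 (mod 481)
392^4 ≡ 120 (mod 481)
392^6 ≡ 64 (mod 481)
392^8 ≡ 451 (mod 481)
392^9 ≡ 265 (mod 481)
392^12 ≡ 248 (mod 481)
392^16 ≡ 419 (mod 481)
392^18 ≡ 480 (mod 481)
392^24 ≡ 417 (mod 481)
392^27 ≡ 216 (mod 481)
392^36 ≡ 1 (mod 481) ✓
Therefore the multiplicative order of 392 modulo 481 is 36.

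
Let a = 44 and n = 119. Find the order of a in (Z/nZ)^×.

48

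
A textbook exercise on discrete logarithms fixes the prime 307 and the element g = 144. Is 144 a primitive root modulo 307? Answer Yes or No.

φ(307) = 307 − 1 = 306 = 2 · 3^2 · 17.
144 is a primitive root mod 307 iff 144^(φ(307)/q) ≢ 1 for every prime q | φ(307), i.e. q ∈ {2, 3, 17}.
144^153 ≡ 1 (mod 307)  [q = 2: ≡ 1 ✗]
144^102 ≡ 1 (mod 307)  [q = 3: ≡ 1 ✗]
144^18 ≡ 299 (mod 307)  [q = 17: ≢ 1 ✓]
The check at q = 2 fails, so 144 generates a proper subgroup.

No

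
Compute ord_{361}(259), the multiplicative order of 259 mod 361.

114

By Lagrange's theorem, ord_361(259) divides φ(361) = φ(19^2) = 19·(19−1) = 342 = 2 · 3^2 · 19.
Divisors of 342: 1, 2, 3, 6, 9, 18, 19, 38, 57, 114, 171, 342.
Check 259^d mod 361 for each divisor in increasing order:
259^1 ≡ 259 (mod 361)
259^2 ≡ 296 (mod 361)
259^3 ≡ 132 (mod 361)
259^6 ≡ 96 (mod 361)
259^9 ≡ 37 (mod 361)
259^18 ≡ 286 (mod 361)
259^19 ≡ 69 (mod 361)
259^38 ≡ 68 (mod 361)
259^57 ≡ 360 (mod 361)
259^114 ≡ 1 (mod 361) ✓
The smallest such exponent is 114, so the order of 259 is 114.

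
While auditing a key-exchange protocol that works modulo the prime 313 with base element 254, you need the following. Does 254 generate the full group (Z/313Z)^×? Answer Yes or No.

φ(313) = 313 − 1 = 312 = 2^3 · 3 · 13.
254 is a primitive root mod 313 iff 254^(φ(313)/q) ≢ 1 for every prime q | φ(313), i.e. q ∈ {2, 3, 13}.
254^156 ≡ 312 (mod 313)  [q = 2: ≢ 1 ✓]
254^104 ≡ 98 (mod 313)  [q = 3: ≢ 1 ✓]
254^24 ≡ 48 (mod 313)  [q = 13: ≢ 1 ✓]
All checks pass, so 254 has order 312 and is a primitive root modulo 313.

Yes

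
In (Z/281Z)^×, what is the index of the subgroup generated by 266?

1

By Lagrange's theorem, ord_281(266) divides φ(281) = 281 − 1 = 280 = 2^3 · 5 · 7.
Divisors of 280: 1, 2, 4, 5, 7, 8, 10, 14, 20, 28, 35, 40, 56, 70, 140, 280.
Check 266^d mod 281 for each divisor in increasing order:
266^1 ≡ 266 (mod 281)
266^2 ≡ 225 (mod 281)
266^4 ≡ 45 (mod 281)
266^5 ≡ 168 (mod 281)
266^7 ≡ 146 (mod 281)
266^8 ≡ 58 (mod 281)
266^10 ≡ 124 (mod 281)
266^14 ≡ 241 (mod 281)
266^20 ≡ 202 (mod 281)
266^28 ≡ 195 (mod 281)
266^35 ≡ 89 (mod 281)
266^40 ≡ 59 (mod 281)
266^56 ≡ 90 (mod 281)
266^70 ≡ 53 (mod 281)
266^140 ≡ 280 (mod 281)
266^280 ≡ 1 (mod 281) ✓
So ord_281(266) = 280, hence |⟨266⟩| = 280.
[(Z/281Z)^× : ⟨266⟩] = 280/280 = 1.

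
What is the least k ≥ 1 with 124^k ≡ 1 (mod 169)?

The order of 124 must divide φ(169) = φ(13^2) = 13·(13−1) = 156 = 2^2 · 3 · 13.
Divisors of 156: 1, 2, 3, 4, 6, 12, 13, 26, 39, 52, 78, 156.
Check 124^d mod 169 for each divisor in increasing order:
124^1 ≡ 124
124^2 ≡ 166
124^3 ≡ 135
124^4 ≡ 9
124^6 ≡ 142
124^12 ≡ 53
124^13 ≡ 150
124^26 ≡ 23
124^39 ≡ 70
124^52 ≡ 22
124^78 ≡ 168
124^156 ≡ 1
Hence ord(124) = 156.

156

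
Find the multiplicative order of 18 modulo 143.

20

ord(18) | φ(143) = φ(11·13) = (11−1)·(13−1) = 10·12 = 120 = 2^3 · 3 · 5.
Divisors of 120: 1, 2, 3, 4, 5, 6, 8, 10, 12, 15, 20, 24, 30, 40, 60, 120.
Test each divisor d:
18^1 ≡ 18 (mod 143)
18^2 ≡ 38 (mod 143)
18^3 ≡ 112 (mod 143)
18^4 ≡ 14 (mod 143)
18^5 ≡ 109 (mod 143)
18^6 ≡ 103 (mod 143)
18^8 ≡ 53 (mod 143)
18^10 ≡ 12 (mod 143)
18^12 ≡ 27 (mod 143)
18^15 ≡ 21 (mod 143)
18^20 ≡ 1 (mod 143) ✓
Hence ord(18) = 20.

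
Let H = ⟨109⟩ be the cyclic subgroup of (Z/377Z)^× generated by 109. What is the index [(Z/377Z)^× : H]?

By Lagrange's theorem, ord_377(109) divides φ(377) = φ(13·29) = (13−1)·(29−1) = 12·28 = 336 = 2^4 · 3 · 7.
Divisors of 336: 1, 2, 3, 4, 6, 7, 8, 12, 14, 16, 21, 24, 28, 42, 48, 56, 84, 112, 168, 336.
Evaluate successive powers at the divisors of 336:
109^1 ≡ 109 (mod 377)
109^2 ≡ 194 (mod 377)
109^3 ≡ 34 (mod 377)
109^4 ≡ 313 (mod 377)
109^6 ≡ 25 (mod 377)
109^7 ≡ 86 (mod 377)
109^8 ≡ 326 (mod 377)
109^12 ≡ 248 (mod 377)
109^14 ≡ 233 (mod 377)
109^16 ≡ 339 (mod 377)
109^21 ≡ 57 (mod 377)
109^24 ≡ 53 (mod 377)
109^28 ≡ 1 (mod 377) ✓
So ord_377(109) = 28, hence |⟨109⟩| = 28.
The index is φ(377) / ord(109) = 336 / 28 = 12.

12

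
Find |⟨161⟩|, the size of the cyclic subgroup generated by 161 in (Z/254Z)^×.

63

By Lagrange's theorem, ord_254(161) divides φ(254) = φ(2)·φ(127) = 1·126 = 126 = 2 · 3^2 · 7.
Divisors of 126: 1, 2, 3, 6, 7, 9, 14, 18, 21, 42, 63, 126.
Compute 161^d (mod 254) for the divisors d until we hit 1:
161^1 ≡ 161 (mod 254)
161^2 ≡ 13 (mod 254)
161^3 ≡ 61 (mod 254)
161^6 ≡ 165 (mod 254)
161^7 ≡ 149 (mod 254)
161^9 ≡ 159 (mod 254)
161^14 ≡ 103 (mod 254)
161^18 ≡ 135 (mod 254)
161^21 ≡ 107 (mod 254)
161^42 ≡ 19 (mod 254)
161^63 ≡ 1 (mod 254) ✓
So ord_254(161) = 63.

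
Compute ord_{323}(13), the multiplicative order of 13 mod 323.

36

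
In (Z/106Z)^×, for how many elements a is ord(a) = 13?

12

φ(106) = φ(2)·φ(53) = 1·52 = 52 = 2^2 · 13.
In a cyclic group of order 52, there are φ(d) elements of order d for each divisor d of 52, and zero for non-divisors.
13 | 52, and φ(13) = 13 − 1 = 12.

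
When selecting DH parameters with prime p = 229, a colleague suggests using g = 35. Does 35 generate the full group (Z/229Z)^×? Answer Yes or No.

Yes

φ(229) = 229 − 1 = 228 = 2^2 · 3 · 19.
It suffices to check that the order of 35 is not a proper divisor of 228: compute 35^(228/q) for q ∈ {2, 3, 19}.
35^114 ≡ 228 (mod 229)  [q = 2: ≢ 1 ✓]
35^76 ≡ 134 (mod 229)  [q = 3: ≢ 1 ✓]
35^12 ≡ 104 (mod 229)  [q = 19: ≢ 1 ✓]
None equal 1, so ord_229(35) = 228: 35 is a primitive root.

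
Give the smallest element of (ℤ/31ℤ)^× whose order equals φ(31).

3

φ(31) = 31 − 1 = 30 = 2 · 3 · 5.
Test candidates g = 2, 3, … against the prime factors q ∈ {2, 3, 5} of φ(31): g is a generator iff g^(30/q) ≢ 1 for every such q.
g = 2: 2^15 ≡ 1 — hits 1, so not a primitive root.
g = 3: 3^15 ≡ 30; 3^10 ≡ 25; 3^6 ≡ 16 — none is 1, so 3 is a primitive root.
So 3 is the smallest generator of (Z/31Z)^×.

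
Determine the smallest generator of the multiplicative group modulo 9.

φ(9) = φ(3^2) = 3·(3−1) = 6 = 2 · 3.
g is a primitive root iff g^(6/q) ≢ 1 (mod 9) for each prime q ∈ {2, 3}.
g = 2: 2^3 ≡ 8; 2^2 ≡ 4 — none is 1, so 2 is a primitive root.
So 2 is the smallest generator of (Z/9Z)^×.

2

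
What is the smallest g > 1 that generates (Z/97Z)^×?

5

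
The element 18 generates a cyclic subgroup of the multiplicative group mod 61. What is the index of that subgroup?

1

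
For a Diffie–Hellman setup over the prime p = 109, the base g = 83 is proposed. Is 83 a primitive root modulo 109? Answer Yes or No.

No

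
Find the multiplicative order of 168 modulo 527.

120

By Lagrange's theorem, ord_527(168) divides φ(527) = φ(17·31) = (17−1)·(31−1) = 16·30 = 480 = 2^5 · 3 · 5.
Divisors of 480: 1, 2, 3, 4, 5, 6, 8, 10, 12, 15, 16, 20, 24, 30, 32, 40, 48, 60, 80, 96, 120, 160, 240, 480.
Check 168^d mod 527 for each divisor in increasing order:
168^1 ≡ 168 (mod 527)
168^2 ≡ 293 (mod 527)
168^3 ≡ 213 (mod 527)
168^4 ≡ 475 (mod 527)
168^5 ≡ 223 (mod 527)
168^6 ≡ 47 (mod 527)
168^8 ≡ 69 (mod 527)
168^10 ≡ 191 (mod 527)
168^12 ≡ 101 (mod 527)
168^15 ≡ 433 (mod 527)
168^16 ≡ 18 (mod 527)
168^20 ≡ 118 (mod 527)
168^24 ≡ 188 (mod 527)
168^30 ≡ 404 (mod 527)
168^32 ≡ 324 (mod 527)
168^40 ≡ 222 (mod 527)
168^48 ≡ 35 (mod 527)
168^60 ≡ 373 (mod 527)
168^80 ≡ 273 (mod 527)
168^96 ≡ 171 (mod 527)
168^120 ≡ 1 (mod 527) ✓
The smallest such exponent is 120, so the order of 168 is 120.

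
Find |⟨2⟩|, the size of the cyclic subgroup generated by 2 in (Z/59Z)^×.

58

By Lagrange's theorem, ord_59(2) divides φ(59) = 59 − 1 = 58 = 2 · 29.
Divisors of 58: 1, 2, 29, 58.
Test each divisor d:
2^1 ≡ 2
2^2 ≡ 4
2^29 ≡ 58
2^58 ≡ 1
Hence ord(2) = 58.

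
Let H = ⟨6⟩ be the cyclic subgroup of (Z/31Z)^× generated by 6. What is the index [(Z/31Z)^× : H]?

5

By Lagrange's theorem, ord_31(6) divides φ(31) = 31 − 1 = 30 = 2 · 3 · 5.
Divisors of 30: 1, 2, 3, 5, 6, 10, 15, 30.
Test each divisor d:
6^1 ≡ 6
6^2 ≡ 5
6^3 ≡ 30
6^5 ≡ 26
6^6 ≡ 1
Thus |⟨6⟩| = ord(6) = 6.
[(Z/31Z)^× : ⟨6⟩] = 30/6 = 5.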